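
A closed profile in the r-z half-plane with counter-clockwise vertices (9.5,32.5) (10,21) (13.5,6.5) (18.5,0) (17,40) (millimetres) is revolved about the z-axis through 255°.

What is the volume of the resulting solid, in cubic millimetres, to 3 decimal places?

Profile (r,z), 5 vertices: (9.5,32.5) (10,21) (13.5,6.5) (18.5,0) (17,40)
edge 0: (9.5,32.5)→(10,21)  cross = 9.5·21 − 10·32.5 = -125.5000; (r_i+r_j)·cross = 19.5·-125.5000 = -2447.2500
edge 1: (10,21)→(13.5,6.5)  cross = 10·6.5 − 13.5·21 = -218.5000; (r_i+r_j)·cross = 23.5·-218.5000 = -5134.7500
edge 2: (13.5,6.5)→(18.5,0)  cross = 13.5·0 − 18.5·6.5 = -120.2500; (r_i+r_j)·cross = 32·-120.2500 = -3848.0000
edge 3: (18.5,0)→(17,40)  cross = 18.5·40 − 17·0 = 740.0000; (r_i+r_j)·cross = 35.5·740.0000 = 26270.0000
edge 4: (17,40)→(9.5,32.5)  cross = 17·32.5 − 9.5·40 = 172.5000; (r_i+r_j)·cross = 26.5·172.5000 = 4571.2500
Σcross = 448.2500 → A = |Σcross|/2 = 224.1250 mm²
Σ(r_i+r_j)·cross = 19411.2500 → first moment M = |Σ|/6 = 3235.2083
R_c = M/A = 3235.2083/224.1250 = 14.4348 mm
θ = 255° = 4.450590 rad
V = θ·R_c·A = 4.450590·14.4348·224.1250 = 14398.585 mm³

Volume = 14398.585 mm³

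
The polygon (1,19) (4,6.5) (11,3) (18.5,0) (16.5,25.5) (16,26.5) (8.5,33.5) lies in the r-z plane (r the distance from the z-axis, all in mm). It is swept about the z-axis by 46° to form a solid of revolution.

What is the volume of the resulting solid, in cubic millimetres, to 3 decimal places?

Volume = 3132.994 mm³

Profile (r,z), 7 vertices: (1,19) (4,6.5) (11,3) (18.5,0) (16.5,25.5) (16,26.5) (8.5,33.5)
edge 0: (1,19)→(4,6.5)  cross = 1·6.5 − 4·19 = -69.5000; (r_i+r_j)·cross = 5·-69.5000 = -347.5000
edge 1: (4,6.5)→(11,3)  cross = 4·3 − 11·6.5 = -59.5000; (r_i+r_j)·cross = 15·-59.5000 = -892.5000
edge 2: (11,3)→(18.5,0)  cross = 11·0 − 18.5·3 = -55.5000; (r_i+r_j)·cross = 29.5·-55.5000 = -1637.2500
edge 3: (18.5,0)→(16.5,25.5)  cross = 18.5·25.5 − 16.5·0 = 471.7500; (r_i+r_j)·cross = 35·471.7500 = 16511.2500
edge 4: (16.5,25.5)→(16,26.5)  cross = 16.5·26.5 − 16·25.5 = 29.2500; (r_i+r_j)·cross = 32.5·29.2500 = 950.6250
edge 5: (16,26.5)→(8.5,33.5)  cross = 16·33.5 − 8.5·26.5 = 310.7500; (r_i+r_j)·cross = 24.5·310.7500 = 7613.3750
edge 6: (8.5,33.5)→(1,19)  cross = 8.5·19 − 1·33.5 = 128.0000; (r_i+r_j)·cross = 9.5·128.0000 = 1216.0000
Σcross = 755.2500 → A = |Σcross|/2 = 377.6250 mm²
Σ(r_i+r_j)·cross = 23414.0000 → first moment M = |Σ|/6 = 3902.3333
R_c = M/A = 3902.3333/377.6250 = 10.3339 mm
θ = 46° = 0.802851 rad
V = θ·R_c·A = 0.802851·10.3339·377.6250 = 3132.994 mm³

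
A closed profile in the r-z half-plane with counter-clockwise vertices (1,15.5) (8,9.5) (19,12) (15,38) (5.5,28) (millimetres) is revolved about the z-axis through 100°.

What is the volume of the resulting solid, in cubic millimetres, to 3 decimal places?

Profile (r,z), 5 vertices: (1,15.5) (8,9.5) (19,12) (15,38) (5.5,28)
edge 0: (1,15.5)→(8,9.5)  cross = 1·9.5 − 8·15.5 = -114.5000; (r_i+r_j)·cross = 9·-114.5000 = -1030.5000
edge 1: (8,9.5)→(19,12)  cross = 8·12 − 19·9.5 = -84.5000; (r_i+r_j)·cross = 27·-84.5000 = -2281.5000
edge 2: (19,12)→(15,38)  cross = 19·38 − 15·12 = 542.0000; (r_i+r_j)·cross = 34·542.0000 = 18428.0000
edge 3: (15,38)→(5.5,28)  cross = 15·28 − 5.5·38 = 211.0000; (r_i+r_j)·cross = 20.5·211.0000 = 4325.5000
edge 4: (5.5,28)→(1,15.5)  cross = 5.5·15.5 − 1·28 = 57.2500; (r_i+r_j)·cross = 6.5·57.2500 = 372.1250
Σcross = 611.2500 → A = |Σcross|/2 = 305.6250 mm²
Σ(r_i+r_j)·cross = 19813.6250 → first moment M = |Σ|/6 = 3302.2708
R_c = M/A = 3302.2708/305.6250 = 10.8050 mm
θ = 100° = 1.745329 rad
V = θ·R_c·A = 1.745329·10.8050·305.6250 = 5763.550 mm³

Volume = 5763.550 mm³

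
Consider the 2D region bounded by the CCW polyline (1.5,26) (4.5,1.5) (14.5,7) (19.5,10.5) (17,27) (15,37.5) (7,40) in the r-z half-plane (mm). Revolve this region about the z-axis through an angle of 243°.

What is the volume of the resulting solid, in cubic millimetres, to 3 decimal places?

Profile (r,z), 7 vertices: (1.5,26) (4.5,1.5) (14.5,7) (19.5,10.5) (17,27) (15,37.5) (7,40)
edge 0: (1.5,26)→(4.5,1.5)  cross = 1.5·1.5 − 4.5·26 = -114.7500; (r_i+r_j)·cross = 6·-114.7500 = -688.5000
edge 1: (4.5,1.5)→(14.5,7)  cross = 4.5·7 − 14.5·1.5 = 9.7500; (r_i+r_j)·cross = 19·9.7500 = 185.2500
edge 2: (14.5,7)→(19.5,10.5)  cross = 14.5·10.5 − 19.5·7 = 15.7500; (r_i+r_j)·cross = 34·15.7500 = 535.5000
edge 3: (19.5,10.5)→(17,27)  cross = 19.5·27 − 17·10.5 = 348.0000; (r_i+r_j)·cross = 36.5·348.0000 = 12702.0000
edge 4: (17,27)→(15,37.5)  cross = 17·37.5 − 15·27 = 232.5000; (r_i+r_j)·cross = 32·232.5000 = 7440.0000
edge 5: (15,37.5)→(7,40)  cross = 15·40 − 7·37.5 = 337.5000; (r_i+r_j)·cross = 22·337.5000 = 7425.0000
edge 6: (7,40)→(1.5,26)  cross = 7·26 − 1.5·40 = 122.0000; (r_i+r_j)·cross = 8.5·122.0000 = 1037.0000
Σcross = 950.7500 → A = |Σcross|/2 = 475.3750 mm²
Σ(r_i+r_j)·cross = 28636.2500 → first moment M = |Σ|/6 = 4772.7083
R_c = M/A = 4772.7083/475.3750 = 10.0399 mm
θ = 243° = 4.241150 rad
V = θ·R_c·A = 4.241150·10.0399·475.3750 = 20241.772 mm³

Volume = 20241.772 mm³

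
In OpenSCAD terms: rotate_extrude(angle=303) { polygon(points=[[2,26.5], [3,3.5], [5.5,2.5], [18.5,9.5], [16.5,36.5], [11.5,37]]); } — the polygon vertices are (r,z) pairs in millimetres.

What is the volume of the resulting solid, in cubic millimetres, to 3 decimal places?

Profile (r,z), 6 vertices: (2,26.5) (3,3.5) (5.5,2.5) (18.5,9.5) (16.5,36.5) (11.5,37)
edge 0: (2,26.5)→(3,3.5)  cross = 2·3.5 − 3·26.5 = -72.5000; (r_i+r_j)·cross = 5·-72.5000 = -362.5000
edge 1: (3,3.5)→(5.5,2.5)  cross = 3·2.5 − 5.5·3.5 = -11.7500; (r_i+r_j)·cross = 8.5·-11.7500 = -99.8750
edge 2: (5.5,2.5)→(18.5,9.5)  cross = 5.5·9.5 − 18.5·2.5 = 6.0000; (r_i+r_j)·cross = 24·6.0000 = 144.0000
edge 3: (18.5,9.5)→(16.5,36.5)  cross = 18.5·36.5 − 16.5·9.5 = 518.5000; (r_i+r_j)·cross = 35·518.5000 = 18147.5000
edge 4: (16.5,36.5)→(11.5,37)  cross = 16.5·37 − 11.5·36.5 = 190.7500; (r_i+r_j)·cross = 28·190.7500 = 5341.0000
edge 5: (11.5,37)→(2,26.5)  cross = 11.5·26.5 − 2·37 = 230.7500; (r_i+r_j)·cross = 13.5·230.7500 = 3115.1250
Σcross = 861.7500 → A = |Σcross|/2 = 430.8750 mm²
Σ(r_i+r_j)·cross = 26285.2500 → first moment M = |Σ|/6 = 4380.8750
R_c = M/A = 4380.8750/430.8750 = 10.1674 mm
θ = 303° = 5.288348 rad
V = θ·R_c·A = 5.288348·10.1674·430.8750 = 23167.590 mm³

Volume = 23167.590 mm³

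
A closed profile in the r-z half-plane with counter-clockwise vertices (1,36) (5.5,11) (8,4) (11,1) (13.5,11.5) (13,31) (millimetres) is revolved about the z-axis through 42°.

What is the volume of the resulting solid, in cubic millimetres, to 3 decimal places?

Volume = 1615.677 mm³

Profile (r,z), 6 vertices: (1,36) (5.5,11) (8,4) (11,1) (13.5,11.5) (13,31)
edge 0: (1,36)→(5.5,11)  cross = 1·11 − 5.5·36 = -187.0000; (r_i+r_j)·cross = 6.5·-187.0000 = -1215.5000
edge 1: (5.5,11)→(8,4)  cross = 5.5·4 − 8·11 = -66.0000; (r_i+r_j)·cross = 13.5·-66.0000 = -891.0000
edge 2: (8,4)→(11,1)  cross = 8·1 − 11·4 = -36.0000; (r_i+r_j)·cross = 19·-36.0000 = -684.0000
edge 3: (11,1)→(13.5,11.5)  cross = 11·11.5 − 13.5·1 = 113.0000; (r_i+r_j)·cross = 24.5·113.0000 = 2768.5000
edge 4: (13.5,11.5)→(13,31)  cross = 13.5·31 − 13·11.5 = 269.0000; (r_i+r_j)·cross = 26.5·269.0000 = 7128.5000
edge 5: (13,31)→(1,36)  cross = 13·36 − 1·31 = 437.0000; (r_i+r_j)·cross = 14·437.0000 = 6118.0000
Σcross = 530.0000 → A = |Σcross|/2 = 265.0000 mm²
Σ(r_i+r_j)·cross = 13224.5000 → first moment M = |Σ|/6 = 2204.0833
R_c = M/A = 2204.0833/265.0000 = 8.3173 mm
θ = 42° = 0.733038 rad
V = θ·R_c·A = 0.733038·8.3173·265.0000 = 1615.677 mm³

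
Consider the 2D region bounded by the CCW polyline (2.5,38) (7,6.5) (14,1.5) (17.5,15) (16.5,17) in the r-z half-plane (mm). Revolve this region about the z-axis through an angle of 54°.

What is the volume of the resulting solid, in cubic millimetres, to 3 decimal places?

Volume = 2282.446 mm³

Profile (r,z), 5 vertices: (2.5,38) (7,6.5) (14,1.5) (17.5,15) (16.5,17)
edge 0: (2.5,38)→(7,6.5)  cross = 2.5·6.5 − 7·38 = -249.7500; (r_i+r_j)·cross = 9.5·-249.7500 = -2372.6250
edge 1: (7,6.5)→(14,1.5)  cross = 7·1.5 − 14·6.5 = -80.5000; (r_i+r_j)·cross = 21·-80.5000 = -1690.5000
edge 2: (14,1.5)→(17.5,15)  cross = 14·15 − 17.5·1.5 = 183.7500; (r_i+r_j)·cross = 31.5·183.7500 = 5788.1250
edge 3: (17.5,15)→(16.5,17)  cross = 17.5·17 − 16.5·15 = 50.0000; (r_i+r_j)·cross = 34·50.0000 = 1700.0000
edge 4: (16.5,17)→(2.5,38)  cross = 16.5·38 − 2.5·17 = 584.5000; (r_i+r_j)·cross = 19·584.5000 = 11105.5000
Σcross = 488.0000 → A = |Σcross|/2 = 244.0000 mm²
Σ(r_i+r_j)·cross = 14530.5000 → first moment M = |Σ|/6 = 2421.7500
R_c = M/A = 2421.7500/244.0000 = 9.9252 mm
θ = 54° = 0.942478 rad
V = θ·R_c·A = 0.942478·9.9252·244.0000 = 2282.446 mm³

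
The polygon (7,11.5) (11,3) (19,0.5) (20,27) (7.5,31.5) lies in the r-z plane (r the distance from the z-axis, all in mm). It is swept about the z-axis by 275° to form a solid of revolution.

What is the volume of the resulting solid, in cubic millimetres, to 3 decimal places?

Profile (r,z), 5 vertices: (7,11.5) (11,3) (19,0.5) (20,27) (7.5,31.5)
edge 0: (7,11.5)→(11,3)  cross = 7·3 − 11·11.5 = -105.5000; (r_i+r_j)·cross = 18·-105.5000 = -1899.0000
edge 1: (11,3)→(19,0.5)  cross = 11·0.5 − 19·3 = -51.5000; (r_i+r_j)·cross = 30·-51.5000 = -1545.0000
edge 2: (19,0.5)→(20,27)  cross = 19·27 − 20·0.5 = 503.0000; (r_i+r_j)·cross = 39·503.0000 = 19617.0000
edge 3: (20,27)→(7.5,31.5)  cross = 20·31.5 − 7.5·27 = 427.5000; (r_i+r_j)·cross = 27.5·427.5000 = 11756.2500
edge 4: (7.5,31.5)→(7,11.5)  cross = 7.5·11.5 − 7·31.5 = -134.2500; (r_i+r_j)·cross = 14.5·-134.2500 = -1946.6250
Σcross = 639.2500 → A = |Σcross|/2 = 319.6250 mm²
Σ(r_i+r_j)·cross = 25982.6250 → first moment M = |Σ|/6 = 4330.4375
R_c = M/A = 4330.4375/319.6250 = 13.5485 mm
θ = 275° = 4.799655 rad
V = θ·R_c·A = 4.799655·13.5485·319.6250 = 20784.608 mm³

Volume = 20784.608 mm³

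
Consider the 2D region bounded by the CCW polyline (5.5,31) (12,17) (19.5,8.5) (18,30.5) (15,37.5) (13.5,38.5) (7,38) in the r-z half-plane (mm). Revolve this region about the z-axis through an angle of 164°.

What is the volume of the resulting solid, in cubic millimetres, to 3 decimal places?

Profile (r,z), 7 vertices: (5.5,31) (12,17) (19.5,8.5) (18,30.5) (15,37.5) (13.5,38.5) (7,38)
edge 0: (5.5,31)→(12,17)  cross = 5.5·17 − 12·31 = -278.5000; (r_i+r_j)·cross = 17.5·-278.5000 = -4873.7500
edge 1: (12,17)→(19.5,8.5)  cross = 12·8.5 − 19.5·17 = -229.5000; (r_i+r_j)·cross = 31.5·-229.5000 = -7229.2500
edge 2: (19.5,8.5)→(18,30.5)  cross = 19.5·30.5 − 18·8.5 = 441.7500; (r_i+r_j)·cross = 37.5·441.7500 = 16565.6250
edge 3: (18,30.5)→(15,37.5)  cross = 18·37.5 − 15·30.5 = 217.5000; (r_i+r_j)·cross = 33·217.5000 = 7177.5000
edge 4: (15,37.5)→(13.5,38.5)  cross = 15·38.5 − 13.5·37.5 = 71.2500; (r_i+r_j)·cross = 28.5·71.2500 = 2030.6250
edge 5: (13.5,38.5)→(7,38)  cross = 13.5·38 − 7·38.5 = 243.5000; (r_i+r_j)·cross = 20.5·243.5000 = 4991.7500
edge 6: (7,38)→(5.5,31)  cross = 7·31 − 5.5·38 = 8.0000; (r_i+r_j)·cross = 12.5·8.0000 = 100.0000
Σcross = 474.0000 → A = |Σcross|/2 = 237.0000 mm²
Σ(r_i+r_j)·cross = 18762.5000 → first moment M = |Σ|/6 = 3127.0833
R_c = M/A = 3127.0833/237.0000 = 13.1944 mm
θ = 164° = 2.862340 rad
V = θ·R_c·A = 2.862340·13.1944·237.0000 = 8950.776 mm³

Volume = 8950.776 mm³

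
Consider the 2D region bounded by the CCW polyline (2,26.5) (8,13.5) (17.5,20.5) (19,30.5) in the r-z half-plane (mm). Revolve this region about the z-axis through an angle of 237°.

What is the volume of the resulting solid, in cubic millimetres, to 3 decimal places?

Profile (r,z), 4 vertices: (2,26.5) (8,13.5) (17.5,20.5) (19,30.5)
edge 0: (2,26.5)→(8,13.5)  cross = 2·13.5 − 8·26.5 = -185.0000; (r_i+r_j)·cross = 10·-185.0000 = -1850.0000
edge 1: (8,13.5)→(17.5,20.5)  cross = 8·20.5 − 17.5·13.5 = -72.2500; (r_i+r_j)·cross = 25.5·-72.2500 = -1842.3750
edge 2: (17.5,20.5)→(19,30.5)  cross = 17.5·30.5 − 19·20.5 = 144.2500; (r_i+r_j)·cross = 36.5·144.2500 = 5265.1250
edge 3: (19,30.5)→(2,26.5)  cross = 19·26.5 − 2·30.5 = 442.5000; (r_i+r_j)·cross = 21·442.5000 = 9292.5000
Σcross = 329.5000 → A = |Σcross|/2 = 164.7500 mm²
Σ(r_i+r_j)·cross = 10865.2500 → first moment M = |Σ|/6 = 1810.8750
R_c = M/A = 1810.8750/164.7500 = 10.9917 mm
θ = 237° = 4.136430 rad
V = θ·R_c·A = 4.136430·10.9917·164.7500 = 7490.558 mm³

Volume = 7490.558 mm³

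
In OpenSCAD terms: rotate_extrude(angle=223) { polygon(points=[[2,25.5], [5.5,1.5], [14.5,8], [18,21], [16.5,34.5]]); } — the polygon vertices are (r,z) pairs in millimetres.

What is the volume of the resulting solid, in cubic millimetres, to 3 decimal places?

Profile (r,z), 5 vertices: (2,25.5) (5.5,1.5) (14.5,8) (18,21) (16.5,34.5)
edge 0: (2,25.5)→(5.5,1.5)  cross = 2·1.5 − 5.5·25.5 = -137.2500; (r_i+r_j)·cross = 7.5·-137.2500 = -1029.3750
edge 1: (5.5,1.5)→(14.5,8)  cross = 5.5·8 − 14.5·1.5 = 22.2500; (r_i+r_j)·cross = 20·22.2500 = 445.0000
edge 2: (14.5,8)→(18,21)  cross = 14.5·21 − 18·8 = 160.5000; (r_i+r_j)·cross = 32.5·160.5000 = 5216.2500
edge 3: (18,21)→(16.5,34.5)  cross = 18·34.5 − 16.5·21 = 274.5000; (r_i+r_j)·cross = 34.5·274.5000 = 9470.2500
edge 4: (16.5,34.5)→(2,25.5)  cross = 16.5·25.5 − 2·34.5 = 351.7500; (r_i+r_j)·cross = 18.5·351.7500 = 6507.3750
Σcross = 671.7500 → A = |Σcross|/2 = 335.8750 mm²
Σ(r_i+r_j)·cross = 20609.5000 → first moment M = |Σ|/6 = 3434.9167
R_c = M/A = 3434.9167/335.8750 = 10.2268 mm
θ = 223° = 3.892084 rad
V = θ·R_c·A = 3.892084·10.2268·335.8750 = 13368.985 mm³

Volume = 13368.985 mm³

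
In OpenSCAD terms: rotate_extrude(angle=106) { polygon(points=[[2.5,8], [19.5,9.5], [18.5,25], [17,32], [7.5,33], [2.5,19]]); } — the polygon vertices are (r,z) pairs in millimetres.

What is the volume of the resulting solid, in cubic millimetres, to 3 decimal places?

Volume = 7151.210 mm³

Profile (r,z), 6 vertices: (2.5,8) (19.5,9.5) (18.5,25) (17,32) (7.5,33) (2.5,19)
edge 0: (2.5,8)→(19.5,9.5)  cross = 2.5·9.5 − 19.5·8 = -132.2500; (r_i+r_j)·cross = 22·-132.2500 = -2909.5000
edge 1: (19.5,9.5)→(18.5,25)  cross = 19.5·25 − 18.5·9.5 = 311.7500; (r_i+r_j)·cross = 38·311.7500 = 11846.5000
edge 2: (18.5,25)→(17,32)  cross = 18.5·32 − 17·25 = 167.0000; (r_i+r_j)·cross = 35.5·167.0000 = 5928.5000
edge 3: (17,32)→(7.5,33)  cross = 17·33 − 7.5·32 = 321.0000; (r_i+r_j)·cross = 24.5·321.0000 = 7864.5000
edge 4: (7.5,33)→(2.5,19)  cross = 7.5·19 − 2.5·33 = 60.0000; (r_i+r_j)·cross = 10·60.0000 = 600.0000
edge 5: (2.5,19)→(2.5,8)  cross = 2.5·8 − 2.5·19 = -27.5000; (r_i+r_j)·cross = 5·-27.5000 = -137.5000
Σcross = 700.0000 → A = |Σcross|/2 = 350.0000 mm²
Σ(r_i+r_j)·cross = 23192.5000 → first moment M = |Σ|/6 = 3865.4167
R_c = M/A = 3865.4167/350.0000 = 11.0440 mm
θ = 106° = 1.850049 rad
V = θ·R_c·A = 1.850049·11.0440·350.0000 = 7151.210 mm³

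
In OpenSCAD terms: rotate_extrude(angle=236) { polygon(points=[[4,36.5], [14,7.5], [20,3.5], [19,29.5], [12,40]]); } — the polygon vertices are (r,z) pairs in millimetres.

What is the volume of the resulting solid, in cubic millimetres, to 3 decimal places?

Profile (r,z), 5 vertices: (4,36.5) (14,7.5) (20,3.5) (19,29.5) (12,40)
edge 0: (4,36.5)→(14,7.5)  cross = 4·7.5 − 14·36.5 = -481.0000; (r_i+r_j)·cross = 18·-481.0000 = -8658.0000
edge 1: (14,7.5)→(20,3.5)  cross = 14·3.5 − 20·7.5 = -101.0000; (r_i+r_j)·cross = 34·-101.0000 = -3434.0000
edge 2: (20,3.5)→(19,29.5)  cross = 20·29.5 − 19·3.5 = 523.5000; (r_i+r_j)·cross = 39·523.5000 = 20416.5000
edge 3: (19,29.5)→(12,40)  cross = 19·40 − 12·29.5 = 406.0000; (r_i+r_j)·cross = 31·406.0000 = 12586.0000
edge 4: (12,40)→(4,36.5)  cross = 12·36.5 − 4·40 = 278.0000; (r_i+r_j)·cross = 16·278.0000 = 4448.0000
Σcross = 625.5000 → A = |Σcross|/2 = 312.7500 mm²
Σ(r_i+r_j)·cross = 25358.5000 → first moment M = |Σ|/6 = 4226.4167
R_c = M/A = 4226.4167/312.7500 = 13.5137 mm
θ = 236° = 4.118977 rad
V = θ·R_c·A = 4.118977·13.5137·312.7500 = 17408.513 mm³

Volume = 17408.513 mm³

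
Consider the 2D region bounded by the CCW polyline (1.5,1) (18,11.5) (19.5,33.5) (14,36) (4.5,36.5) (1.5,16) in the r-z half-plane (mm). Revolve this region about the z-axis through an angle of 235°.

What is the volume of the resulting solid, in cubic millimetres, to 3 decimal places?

Profile (r,z), 6 vertices: (1.5,1) (18,11.5) (19.5,33.5) (14,36) (4.5,36.5) (1.5,16)
edge 0: (1.5,1)→(18,11.5)  cross = 1.5·11.5 − 18·1 = -0.7500; (r_i+r_j)·cross = 19.5·-0.7500 = -14.6250
edge 1: (18,11.5)→(19.5,33.5)  cross = 18·33.5 − 19.5·11.5 = 378.7500; (r_i+r_j)·cross = 37.5·378.7500 = 14203.1250
edge 2: (19.5,33.5)→(14,36)  cross = 19.5·36 − 14·33.5 = 233.0000; (r_i+r_j)·cross = 33.5·233.0000 = 7805.5000
edge 3: (14,36)→(4.5,36.5)  cross = 14·36.5 − 4.5·36 = 349.0000; (r_i+r_j)·cross = 18.5·349.0000 = 6456.5000
edge 4: (4.5,36.5)→(1.5,16)  cross = 4.5·16 − 1.5·36.5 = 17.2500; (r_i+r_j)·cross = 6·17.2500 = 103.5000
edge 5: (1.5,16)→(1.5,1)  cross = 1.5·1 − 1.5·16 = -22.5000; (r_i+r_j)·cross = 3·-22.5000 = -67.5000
Σcross = 954.7500 → A = |Σcross|/2 = 477.3750 mm²
Σ(r_i+r_j)·cross = 28486.5000 → first moment M = |Σ|/6 = 4747.7500
R_c = M/A = 4747.7500/477.3750 = 9.9455 mm
θ = 235° = 4.101524 rad
V = θ·R_c·A = 4.101524·9.9455·477.3750 = 19473.009 mm³

Volume = 19473.009 mm³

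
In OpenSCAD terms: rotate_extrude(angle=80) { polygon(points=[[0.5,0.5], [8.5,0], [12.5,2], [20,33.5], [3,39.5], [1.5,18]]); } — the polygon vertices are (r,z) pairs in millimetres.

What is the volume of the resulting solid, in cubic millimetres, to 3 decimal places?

Volume = 6619.801 mm³

Profile (r,z), 6 vertices: (0.5,0.5) (8.5,0) (12.5,2) (20,33.5) (3,39.5) (1.5,18)
edge 0: (0.5,0.5)→(8.5,0)  cross = 0.5·0 − 8.5·0.5 = -4.2500; (r_i+r_j)·cross = 9·-4.2500 = -38.2500
edge 1: (8.5,0)→(12.5,2)  cross = 8.5·2 − 12.5·0 = 17.0000; (r_i+r_j)·cross = 21·17.0000 = 357.0000
edge 2: (12.5,2)→(20,33.5)  cross = 12.5·33.5 − 20·2 = 378.7500; (r_i+r_j)·cross = 32.5·378.7500 = 12309.3750
edge 3: (20,33.5)→(3,39.5)  cross = 20·39.5 − 3·33.5 = 689.5000; (r_i+r_j)·cross = 23·689.5000 = 15858.5000
edge 4: (3,39.5)→(1.5,18)  cross = 3·18 − 1.5·39.5 = -5.2500; (r_i+r_j)·cross = 4.5·-5.2500 = -23.6250
edge 5: (1.5,18)→(0.5,0.5)  cross = 1.5·0.5 − 0.5·18 = -8.2500; (r_i+r_j)·cross = 2·-8.2500 = -16.5000
Σcross = 1067.5000 → A = |Σcross|/2 = 533.7500 mm²
Σ(r_i+r_j)·cross = 28446.5000 → first moment M = |Σ|/6 = 4741.0833
R_c = M/A = 4741.0833/533.7500 = 8.8826 mm
θ = 80° = 1.396263 rad
V = θ·R_c·A = 1.396263·8.8826·533.7500 = 6619.801 mm³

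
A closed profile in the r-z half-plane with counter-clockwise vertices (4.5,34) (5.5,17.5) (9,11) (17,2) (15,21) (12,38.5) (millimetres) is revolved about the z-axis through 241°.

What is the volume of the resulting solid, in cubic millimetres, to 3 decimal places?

Profile (r,z), 6 vertices: (4.5,34) (5.5,17.5) (9,11) (17,2) (15,21) (12,38.5)
edge 0: (4.5,34)→(5.5,17.5)  cross = 4.5·17.5 − 5.5·34 = -108.2500; (r_i+r_j)·cross = 10·-108.2500 = -1082.5000
edge 1: (5.5,17.5)→(9,11)  cross = 5.5·11 − 9·17.5 = -97.0000; (r_i+r_j)·cross = 14.5·-97.0000 = -1406.5000
edge 2: (9,11)→(17,2)  cross = 9·2 − 17·11 = -169.0000; (r_i+r_j)·cross = 26·-169.0000 = -4394.0000
edge 3: (17,2)→(15,21)  cross = 17·21 − 15·2 = 327.0000; (r_i+r_j)·cross = 32·327.0000 = 10464.0000
edge 4: (15,21)→(12,38.5)  cross = 15·38.5 − 12·21 = 325.5000; (r_i+r_j)·cross = 27·325.5000 = 8788.5000
edge 5: (12,38.5)→(4.5,34)  cross = 12·34 − 4.5·38.5 = 234.7500; (r_i+r_j)·cross = 16.5·234.7500 = 3873.3750
Σcross = 513.0000 → A = |Σcross|/2 = 256.5000 mm²
Σ(r_i+r_j)·cross = 16242.8750 → first moment M = |Σ|/6 = 2707.1458
R_c = M/A = 2707.1458/256.5000 = 10.5542 mm
θ = 241° = 4.206243 rad
V = θ·R_c·A = 4.206243·10.5542·256.5000 = 11386.915 mm³

Volume = 11386.915 mm³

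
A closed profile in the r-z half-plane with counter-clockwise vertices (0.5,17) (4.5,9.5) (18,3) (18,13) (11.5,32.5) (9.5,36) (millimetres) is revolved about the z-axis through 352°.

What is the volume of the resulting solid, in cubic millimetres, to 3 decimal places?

Profile (r,z), 6 vertices: (0.5,17) (4.5,9.5) (18,3) (18,13) (11.5,32.5) (9.5,36)
edge 0: (0.5,17)→(4.5,9.5)  cross = 0.5·9.5 − 4.5·17 = -71.7500; (r_i+r_j)·cross = 5·-71.7500 = -358.7500
edge 1: (4.5,9.5)→(18,3)  cross = 4.5·3 − 18·9.5 = -157.5000; (r_i+r_j)·cross = 22.5·-157.5000 = -3543.7500
edge 2: (18,3)→(18,13)  cross = 18·13 − 18·3 = 180.0000; (r_i+r_j)·cross = 36·180.0000 = 6480.0000
edge 3: (18,13)→(11.5,32.5)  cross = 18·32.5 − 11.5·13 = 435.5000; (r_i+r_j)·cross = 29.5·435.5000 = 12847.2500
edge 4: (11.5,32.5)→(9.5,36)  cross = 11.5·36 − 9.5·32.5 = 105.2500; (r_i+r_j)·cross = 21·105.2500 = 2210.2500
edge 5: (9.5,36)→(0.5,17)  cross = 9.5·17 − 0.5·36 = 143.5000; (r_i+r_j)·cross = 10·143.5000 = 1435.0000
Σcross = 635.0000 → A = |Σcross|/2 = 317.5000 mm²
Σ(r_i+r_j)·cross = 19070.0000 → first moment M = |Σ|/6 = 3178.3333
R_c = M/A = 3178.3333/317.5000 = 10.0105 mm
θ = 352° = 6.143559 rad
V = θ·R_c·A = 6.143559·10.0105·317.5000 = 19526.278 mm³

Volume = 19526.278 mm³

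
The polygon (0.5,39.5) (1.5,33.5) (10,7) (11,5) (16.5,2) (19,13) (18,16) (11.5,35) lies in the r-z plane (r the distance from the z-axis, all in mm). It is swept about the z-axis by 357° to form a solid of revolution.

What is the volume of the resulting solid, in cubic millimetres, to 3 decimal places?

Volume = 22022.074 mm³

Profile (r,z), 8 vertices: (0.5,39.5) (1.5,33.5) (10,7) (11,5) (16.5,2) (19,13) (18,16) (11.5,35)
edge 0: (0.5,39.5)→(1.5,33.5)  cross = 0.5·33.5 − 1.5·39.5 = -42.5000; (r_i+r_j)·cross = 2·-42.5000 = -85.0000
edge 1: (1.5,33.5)→(10,7)  cross = 1.5·7 − 10·33.5 = -324.5000; (r_i+r_j)·cross = 11.5·-324.5000 = -3731.7500
edge 2: (10,7)→(11,5)  cross = 10·5 − 11·7 = -27.0000; (r_i+r_j)·cross = 21·-27.0000 = -567.0000
edge 3: (11,5)→(16.5,2)  cross = 11·2 − 16.5·5 = -60.5000; (r_i+r_j)·cross = 27.5·-60.5000 = -1663.7500
edge 4: (16.5,2)→(19,13)  cross = 16.5·13 − 19·2 = 176.5000; (r_i+r_j)·cross = 35.5·176.5000 = 6265.7500
edge 5: (19,13)→(18,16)  cross = 19·16 − 18·13 = 70.0000; (r_i+r_j)·cross = 37·70.0000 = 2590.0000
edge 6: (18,16)→(11.5,35)  cross = 18·35 − 11.5·16 = 446.0000; (r_i+r_j)·cross = 29.5·446.0000 = 13157.0000
edge 7: (11.5,35)→(0.5,39.5)  cross = 11.5·39.5 − 0.5·35 = 436.7500; (r_i+r_j)·cross = 12·436.7500 = 5241.0000
Σcross = 674.7500 → A = |Σcross|/2 = 337.3750 mm²
Σ(r_i+r_j)·cross = 21206.2500 → first moment M = |Σ|/6 = 3534.3750
R_c = M/A = 3534.3750/337.3750 = 10.4761 mm
θ = 357° = 6.230825 rad
V = θ·R_c·A = 6.230825·10.4761·337.3750 = 22022.074 mm³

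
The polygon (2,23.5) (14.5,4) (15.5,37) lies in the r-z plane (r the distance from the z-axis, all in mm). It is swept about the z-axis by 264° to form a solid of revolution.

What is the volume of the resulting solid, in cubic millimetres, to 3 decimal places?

Profile (r,z), 3 vertices: (2,23.5) (14.5,4) (15.5,37)
edge 0: (2,23.5)→(14.5,4)  cross = 2·4 − 14.5·23.5 = -332.7500; (r_i+r_j)·cross = 16.5·-332.7500 = -5490.3750
edge 1: (14.5,4)→(15.5,37)  cross = 14.5·37 − 15.5·4 = 474.5000; (r_i+r_j)·cross = 30·474.5000 = 14235.0000
edge 2: (15.5,37)→(2,23.5)  cross = 15.5·23.5 − 2·37 = 290.2500; (r_i+r_j)·cross = 17.5·290.2500 = 5079.3750
Σcross = 432.0000 → A = |Σcross|/2 = 216.0000 mm²
Σ(r_i+r_j)·cross = 13824.0000 → first moment M = |Σ|/6 = 2304.0000
R_c = M/A = 2304.0000/216.0000 = 10.6667 mm
θ = 264° = 4.607669 rad
V = θ·R_c·A = 4.607669·10.6667·216.0000 = 10616.070 mm³

Volume = 10616.070 mm³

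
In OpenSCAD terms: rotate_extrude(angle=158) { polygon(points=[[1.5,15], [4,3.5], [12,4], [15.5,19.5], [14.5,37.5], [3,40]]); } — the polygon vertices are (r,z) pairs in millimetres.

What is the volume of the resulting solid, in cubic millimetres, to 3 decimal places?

Profile (r,z), 6 vertices: (1.5,15) (4,3.5) (12,4) (15.5,19.5) (14.5,37.5) (3,40)
edge 0: (1.5,15)→(4,3.5)  cross = 1.5·3.5 − 4·15 = -54.7500; (r_i+r_j)·cross = 5.5·-54.7500 = -301.1250
edge 1: (4,3.5)→(12,4)  cross = 4·4 − 12·3.5 = -26.0000; (r_i+r_j)·cross = 16·-26.0000 = -416.0000
edge 2: (12,4)→(15.5,19.5)  cross = 12·19.5 − 15.5·4 = 172.0000; (r_i+r_j)·cross = 27.5·172.0000 = 4730.0000
edge 3: (15.5,19.5)→(14.5,37.5)  cross = 15.5·37.5 − 14.5·19.5 = 298.5000; (r_i+r_j)·cross = 30·298.5000 = 8955.0000
edge 4: (14.5,37.5)→(3,40)  cross = 14.5·40 − 3·37.5 = 467.5000; (r_i+r_j)·cross = 17.5·467.5000 = 8181.2500
edge 5: (3,40)→(1.5,15)  cross = 3·15 − 1.5·40 = -15.0000; (r_i+r_j)·cross = 4.5·-15.0000 = -67.5000
Σcross = 842.2500 → A = |Σcross|/2 = 421.1250 mm²
Σ(r_i+r_j)·cross = 21081.6250 → first moment M = |Σ|/6 = 3513.6042
R_c = M/A = 3513.6042/421.1250 = 8.3434 mm
θ = 158° = 2.757620 rad
V = θ·R_c·A = 2.757620·8.3434·421.1250 = 9689.186 mm³

Volume = 9689.186 mm³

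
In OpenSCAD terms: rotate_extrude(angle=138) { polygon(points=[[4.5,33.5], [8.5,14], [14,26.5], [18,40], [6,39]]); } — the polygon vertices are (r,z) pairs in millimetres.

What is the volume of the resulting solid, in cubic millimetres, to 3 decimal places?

Volume = 4731.655 mm³

Profile (r,z), 5 vertices: (4.5,33.5) (8.5,14) (14,26.5) (18,40) (6,39)
edge 0: (4.5,33.5)→(8.5,14)  cross = 4.5·14 − 8.5·33.5 = -221.7500; (r_i+r_j)·cross = 13·-221.7500 = -2882.7500
edge 1: (8.5,14)→(14,26.5)  cross = 8.5·26.5 − 14·14 = 29.2500; (r_i+r_j)·cross = 22.5·29.2500 = 658.1250
edge 2: (14,26.5)→(18,40)  cross = 14·40 − 18·26.5 = 83.0000; (r_i+r_j)·cross = 32·83.0000 = 2656.0000
edge 3: (18,40)→(6,39)  cross = 18·39 − 6·40 = 462.0000; (r_i+r_j)·cross = 24·462.0000 = 11088.0000
edge 4: (6,39)→(4.5,33.5)  cross = 6·33.5 − 4.5·39 = 25.5000; (r_i+r_j)·cross = 10.5·25.5000 = 267.7500
Σcross = 378.0000 → A = |Σcross|/2 = 189.0000 mm²
Σ(r_i+r_j)·cross = 11787.1250 → first moment M = |Σ|/6 = 1964.5208
R_c = M/A = 1964.5208/189.0000 = 10.3943 mm
θ = 138° = 2.408554 rad
V = θ·R_c·A = 2.408554·10.3943·189.0000 = 4731.655 mm³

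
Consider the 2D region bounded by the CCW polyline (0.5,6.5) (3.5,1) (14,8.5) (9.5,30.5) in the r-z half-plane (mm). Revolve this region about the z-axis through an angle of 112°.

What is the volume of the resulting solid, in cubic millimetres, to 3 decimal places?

Profile (r,z), 4 vertices: (0.5,6.5) (3.5,1) (14,8.5) (9.5,30.5)
edge 0: (0.5,6.5)→(3.5,1)  cross = 0.5·1 − 3.5·6.5 = -22.2500; (r_i+r_j)·cross = 4·-22.2500 = -89.0000
edge 1: (3.5,1)→(14,8.5)  cross = 3.5·8.5 − 14·1 = 15.7500; (r_i+r_j)·cross = 17.5·15.7500 = 275.6250
edge 2: (14,8.5)→(9.5,30.5)  cross = 14·30.5 − 9.5·8.5 = 346.2500; (r_i+r_j)·cross = 23.5·346.2500 = 8136.8750
edge 3: (9.5,30.5)→(0.5,6.5)  cross = 9.5·6.5 − 0.5·30.5 = 46.5000; (r_i+r_j)·cross = 10·46.5000 = 465.0000
Σcross = 386.2500 → A = |Σcross|/2 = 193.1250 mm²
Σ(r_i+r_j)·cross = 8788.5000 → first moment M = |Σ|/6 = 1464.7500
R_c = M/A = 1464.7500/193.1250 = 7.5845 mm
θ = 112° = 1.954769 rad
V = θ·R_c·A = 1.954769·7.5845·193.1250 = 2863.248 mm³

Volume = 2863.248 mm³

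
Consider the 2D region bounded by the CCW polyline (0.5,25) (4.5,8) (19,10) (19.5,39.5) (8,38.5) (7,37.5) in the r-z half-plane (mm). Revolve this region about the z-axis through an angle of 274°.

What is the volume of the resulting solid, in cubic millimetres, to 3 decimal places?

Profile (r,z), 6 vertices: (0.5,25) (4.5,8) (19,10) (19.5,39.5) (8,38.5) (7,37.5)
edge 0: (0.5,25)→(4.5,8)  cross = 0.5·8 − 4.5·25 = -108.5000; (r_i+r_j)·cross = 5·-108.5000 = -542.5000
edge 1: (4.5,8)→(19,10)  cross = 4.5·10 − 19·8 = -107.0000; (r_i+r_j)·cross = 23.5·-107.0000 = -2514.5000
edge 2: (19,10)→(19.5,39.5)  cross = 19·39.5 − 19.5·10 = 555.5000; (r_i+r_j)·cross = 38.5·555.5000 = 21386.7500
edge 3: (19.5,39.5)→(8,38.5)  cross = 19.5·38.5 − 8·39.5 = 434.7500; (r_i+r_j)·cross = 27.5·434.7500 = 11955.6250
edge 4: (8,38.5)→(7,37.5)  cross = 8·37.5 − 7·38.5 = 30.5000; (r_i+r_j)·cross = 15·30.5000 = 457.5000
edge 5: (7,37.5)→(0.5,25)  cross = 7·25 − 0.5·37.5 = 156.2500; (r_i+r_j)·cross = 7.5·156.2500 = 1171.8750
Σcross = 961.5000 → A = |Σcross|/2 = 480.7500 mm²
Σ(r_i+r_j)·cross = 31914.7500 → first moment M = |Σ|/6 = 5319.1250
R_c = M/A = 5319.1250/480.7500 = 11.0642 mm
θ = 274° = 4.782202 rad
V = θ·R_c·A = 4.782202·11.0642·480.7500 = 25437.131 mm³

Volume = 25437.131 mm³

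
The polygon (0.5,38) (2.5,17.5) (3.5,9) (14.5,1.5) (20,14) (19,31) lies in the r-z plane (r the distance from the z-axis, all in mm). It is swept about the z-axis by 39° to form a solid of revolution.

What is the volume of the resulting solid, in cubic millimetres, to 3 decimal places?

Profile (r,z), 6 vertices: (0.5,38) (2.5,17.5) (3.5,9) (14.5,1.5) (20,14) (19,31)
edge 0: (0.5,38)→(2.5,17.5)  cross = 0.5·17.5 − 2.5·38 = -86.2500; (r_i+r_j)·cross = 3·-86.2500 = -258.7500
edge 1: (2.5,17.5)→(3.5,9)  cross = 2.5·9 − 3.5·17.5 = -38.7500; (r_i+r_j)·cross = 6·-38.7500 = -232.5000
edge 2: (3.5,9)→(14.5,1.5)  cross = 3.5·1.5 − 14.5·9 = -125.2500; (r_i+r_j)·cross = 18·-125.2500 = -2254.5000
edge 3: (14.5,1.5)→(20,14)  cross = 14.5·14 − 20·1.5 = 173.0000; (r_i+r_j)·cross = 34.5·173.0000 = 5968.5000
edge 4: (20,14)→(19,31)  cross = 20·31 − 19·14 = 354.0000; (r_i+r_j)·cross = 39·354.0000 = 13806.0000
edge 5: (19,31)→(0.5,38)  cross = 19·38 − 0.5·31 = 706.5000; (r_i+r_j)·cross = 19.5·706.5000 = 13776.7500
Σcross = 983.2500 → A = |Σcross|/2 = 491.6250 mm²
Σ(r_i+r_j)·cross = 30805.5000 → first moment M = |Σ|/6 = 5134.2500
R_c = M/A = 5134.2500/491.6250 = 10.4434 mm
θ = 39° = 0.680678 rad
V = θ·R_c·A = 0.680678·10.4434·491.6250 = 3494.773 mm³

Volume = 3494.773 mm³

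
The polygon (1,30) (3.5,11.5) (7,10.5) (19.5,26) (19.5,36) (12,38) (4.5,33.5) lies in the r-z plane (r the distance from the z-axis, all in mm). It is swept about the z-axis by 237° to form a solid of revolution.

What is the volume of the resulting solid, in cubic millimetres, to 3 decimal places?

Profile (r,z), 7 vertices: (1,30) (3.5,11.5) (7,10.5) (19.5,26) (19.5,36) (12,38) (4.5,33.5)
edge 0: (1,30)→(3.5,11.5)  cross = 1·11.5 − 3.5·30 = -93.5000; (r_i+r_j)·cross = 4.5·-93.5000 = -420.7500
edge 1: (3.5,11.5)→(7,10.5)  cross = 3.5·10.5 − 7·11.5 = -43.7500; (r_i+r_j)·cross = 10.5·-43.7500 = -459.3750
edge 2: (7,10.5)→(19.5,26)  cross = 7·26 − 19.5·10.5 = -22.7500; (r_i+r_j)·cross = 26.5·-22.7500 = -602.8750
edge 3: (19.5,26)→(19.5,36)  cross = 19.5·36 − 19.5·26 = 195.0000; (r_i+r_j)·cross = 39·195.0000 = 7605.0000
edge 4: (19.5,36)→(12,38)  cross = 19.5·38 − 12·36 = 309.0000; (r_i+r_j)·cross = 31.5·309.0000 = 9733.5000
edge 5: (12,38)→(4.5,33.5)  cross = 12·33.5 − 4.5·38 = 231.0000; (r_i+r_j)·cross = 16.5·231.0000 = 3811.5000
edge 6: (4.5,33.5)→(1,30)  cross = 4.5·30 − 1·33.5 = 101.5000; (r_i+r_j)·cross = 5.5·101.5000 = 558.2500
Σcross = 676.5000 → A = |Σcross|/2 = 338.2500 mm²
Σ(r_i+r_j)·cross = 20225.2500 → first moment M = |Σ|/6 = 3370.8750
R_c = M/A = 3370.8750/338.2500 = 9.9656 mm
θ = 237° = 4.136430 rad
V = θ·R_c·A = 4.136430·9.9656·338.2500 = 13943.390 mm³

Volume = 13943.390 mm³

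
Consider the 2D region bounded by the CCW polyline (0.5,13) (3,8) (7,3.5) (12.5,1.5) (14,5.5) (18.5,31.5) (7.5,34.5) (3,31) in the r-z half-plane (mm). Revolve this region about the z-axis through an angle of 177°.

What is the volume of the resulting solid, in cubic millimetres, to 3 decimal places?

Profile (r,z), 8 vertices: (0.5,13) (3,8) (7,3.5) (12.5,1.5) (14,5.5) (18.5,31.5) (7.5,34.5) (3,31)
edge 0: (0.5,13)→(3,8)  cross = 0.5·8 − 3·13 = -35.0000; (r_i+r_j)·cross = 3.5·-35.0000 = -122.5000
edge 1: (3,8)→(7,3.5)  cross = 3·3.5 − 7·8 = -45.5000; (r_i+r_j)·cross = 10·-45.5000 = -455.0000
edge 2: (7,3.5)→(12.5,1.5)  cross = 7·1.5 − 12.5·3.5 = -33.2500; (r_i+r_j)·cross = 19.5·-33.2500 = -648.3750
edge 3: (12.5,1.5)→(14,5.5)  cross = 12.5·5.5 − 14·1.5 = 47.7500; (r_i+r_j)·cross = 26.5·47.7500 = 1265.3750
edge 4: (14,5.5)→(18.5,31.5)  cross = 14·31.5 − 18.5·5.5 = 339.2500; (r_i+r_j)·cross = 32.5·339.2500 = 11025.6250
edge 5: (18.5,31.5)→(7.5,34.5)  cross = 18.5·34.5 − 7.5·31.5 = 402.0000; (r_i+r_j)·cross = 26·402.0000 = 10452.0000
edge 6: (7.5,34.5)→(3,31)  cross = 7.5·31 − 3·34.5 = 129.0000; (r_i+r_j)·cross = 10.5·129.0000 = 1354.5000
edge 7: (3,31)→(0.5,13)  cross = 3·13 − 0.5·31 = 23.5000; (r_i+r_j)·cross = 3.5·23.5000 = 82.2500
Σcross = 827.7500 → A = |Σcross|/2 = 413.8750 mm²
Σ(r_i+r_j)·cross = 22953.8750 → first moment M = |Σ|/6 = 3825.6458
R_c = M/A = 3825.6458/413.8750 = 9.2435 mm
θ = 177° = 3.089233 rad
V = θ·R_c·A = 3.089233·9.2435·413.8750 = 11818.310 mm³

Volume = 11818.310 mm³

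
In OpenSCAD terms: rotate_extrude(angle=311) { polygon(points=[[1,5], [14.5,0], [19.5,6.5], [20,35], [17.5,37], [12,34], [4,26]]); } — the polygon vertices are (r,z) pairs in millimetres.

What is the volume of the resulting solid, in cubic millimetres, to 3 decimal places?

Profile (r,z), 7 vertices: (1,5) (14.5,0) (19.5,6.5) (20,35) (17.5,37) (12,34) (4,26)
edge 0: (1,5)→(14.5,0)  cross = 1·0 − 14.5·5 = -72.5000; (r_i+r_j)·cross = 15.5·-72.5000 = -1123.7500
edge 1: (14.5,0)→(19.5,6.5)  cross = 14.5·6.5 − 19.5·0 = 94.2500; (r_i+r_j)·cross = 34·94.2500 = 3204.5000
edge 2: (19.5,6.5)→(20,35)  cross = 19.5·35 − 20·6.5 = 552.5000; (r_i+r_j)·cross = 39.5·552.5000 = 21823.7500
edge 3: (20,35)→(17.5,37)  cross = 20·37 − 17.5·35 = 127.5000; (r_i+r_j)·cross = 37.5·127.5000 = 4781.2500
edge 4: (17.5,37)→(12,34)  cross = 17.5·34 − 12·37 = 151.0000; (r_i+r_j)·cross = 29.5·151.0000 = 4454.5000
edge 5: (12,34)→(4,26)  cross = 12·26 − 4·34 = 176.0000; (r_i+r_j)·cross = 16·176.0000 = 2816.0000
edge 6: (4,26)→(1,5)  cross = 4·5 − 1·26 = -6.0000; (r_i+r_j)·cross = 5·-6.0000 = -30.0000
Σcross = 1022.7500 → A = |Σcross|/2 = 511.3750 mm²
Σ(r_i+r_j)·cross = 35926.2500 → first moment M = |Σ|/6 = 5987.7083
R_c = M/A = 5987.7083/511.3750 = 11.7090 mm
θ = 311° = 5.427974 rad
V = θ·R_c·A = 5.427974·11.7090·511.3750 = 32501.125 mm³

Volume = 32501.125 mm³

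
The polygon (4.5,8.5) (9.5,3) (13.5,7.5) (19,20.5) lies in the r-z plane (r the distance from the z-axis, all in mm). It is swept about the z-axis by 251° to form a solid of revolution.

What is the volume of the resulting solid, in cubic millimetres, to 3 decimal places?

Volume = 4202.807 mm³

Profile (r,z), 4 vertices: (4.5,8.5) (9.5,3) (13.5,7.5) (19,20.5)
edge 0: (4.5,8.5)→(9.5,3)  cross = 4.5·3 − 9.5·8.5 = -67.2500; (r_i+r_j)·cross = 14·-67.2500 = -941.5000
edge 1: (9.5,3)→(13.5,7.5)  cross = 9.5·7.5 − 13.5·3 = 30.7500; (r_i+r_j)·cross = 23·30.7500 = 707.2500
edge 2: (13.5,7.5)→(19,20.5)  cross = 13.5·20.5 − 19·7.5 = 134.2500; (r_i+r_j)·cross = 32.5·134.2500 = 4363.1250
edge 3: (19,20.5)→(4.5,8.5)  cross = 19·8.5 − 4.5·20.5 = 69.2500; (r_i+r_j)·cross = 23.5·69.2500 = 1627.3750
Σcross = 167.0000 → A = |Σcross|/2 = 83.5000 mm²
Σ(r_i+r_j)·cross = 5756.2500 → first moment M = |Σ|/6 = 959.3750
R_c = M/A = 959.3750/83.5000 = 11.4895 mm
θ = 251° = 4.380776 rad
V = θ·R_c·A = 4.380776·11.4895·83.5000 = 4202.807 mm³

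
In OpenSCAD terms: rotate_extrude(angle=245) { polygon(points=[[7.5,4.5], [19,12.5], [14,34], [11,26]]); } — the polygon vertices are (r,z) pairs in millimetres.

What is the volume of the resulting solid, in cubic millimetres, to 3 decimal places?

Volume = 9136.419 mm³

Profile (r,z), 4 vertices: (7.5,4.5) (19,12.5) (14,34) (11,26)
edge 0: (7.5,4.5)→(19,12.5)  cross = 7.5·12.5 − 19·4.5 = 8.2500; (r_i+r_j)·cross = 26.5·8.2500 = 218.6250
edge 1: (19,12.5)→(14,34)  cross = 19·34 − 14·12.5 = 471.0000; (r_i+r_j)·cross = 33·471.0000 = 15543.0000
edge 2: (14,34)→(11,26)  cross = 14·26 − 11·34 = -10.0000; (r_i+r_j)·cross = 25·-10.0000 = -250.0000
edge 3: (11,26)→(7.5,4.5)  cross = 11·4.5 − 7.5·26 = -145.5000; (r_i+r_j)·cross = 18.5·-145.5000 = -2691.7500
Σcross = 323.7500 → A = |Σcross|/2 = 161.8750 mm²
Σ(r_i+r_j)·cross = 12819.8750 → first moment M = |Σ|/6 = 2136.6458
R_c = M/A = 2136.6458/161.8750 = 13.1994 mm
θ = 245° = 4.276057 rad
V = θ·R_c·A = 4.276057·13.1994·161.8750 = 9136.419 mm³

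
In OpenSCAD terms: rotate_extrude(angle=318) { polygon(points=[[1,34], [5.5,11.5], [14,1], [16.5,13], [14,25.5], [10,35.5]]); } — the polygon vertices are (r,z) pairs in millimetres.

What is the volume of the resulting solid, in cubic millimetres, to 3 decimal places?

Profile (r,z), 6 vertices: (1,34) (5.5,11.5) (14,1) (16.5,13) (14,25.5) (10,35.5)
edge 0: (1,34)→(5.5,11.5)  cross = 1·11.5 − 5.5·34 = -175.5000; (r_i+r_j)·cross = 6.5·-175.5000 = -1140.7500
edge 1: (5.5,11.5)→(14,1)  cross = 5.5·1 − 14·11.5 = -155.5000; (r_i+r_j)·cross = 19.5·-155.5000 = -3032.2500
edge 2: (14,1)→(16.5,13)  cross = 14·13 − 16.5·1 = 165.5000; (r_i+r_j)·cross = 30.5·165.5000 = 5047.7500
edge 3: (16.5,13)→(14,25.5)  cross = 16.5·25.5 − 14·13 = 238.7500; (r_i+r_j)·cross = 30.5·238.7500 = 7281.8750
edge 4: (14,25.5)→(10,35.5)  cross = 14·35.5 − 10·25.5 = 242.0000; (r_i+r_j)·cross = 24·242.0000 = 5808.0000
edge 5: (10,35.5)→(1,34)  cross = 10·34 − 1·35.5 = 304.5000; (r_i+r_j)·cross = 11·304.5000 = 3349.5000
Σcross = 619.7500 → A = |Σcross|/2 = 309.8750 mm²
Σ(r_i+r_j)·cross = 17314.1250 → first moment M = |Σ|/6 = 2885.6875
R_c = M/A = 2885.6875/309.8750 = 9.3124 mm
θ = 318° = 5.550147 rad
V = θ·R_c·A = 5.550147·9.3124·309.8750 = 16015.990 mm³

Volume = 16015.990 mm³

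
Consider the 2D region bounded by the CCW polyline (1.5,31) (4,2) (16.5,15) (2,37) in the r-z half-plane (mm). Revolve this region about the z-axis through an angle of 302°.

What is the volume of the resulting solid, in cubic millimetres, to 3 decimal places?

Profile (r,z), 4 vertices: (1.5,31) (4,2) (16.5,15) (2,37)
edge 0: (1.5,31)→(4,2)  cross = 1.5·2 − 4·31 = -121.0000; (r_i+r_j)·cross = 5.5·-121.0000 = -665.5000
edge 1: (4,2)→(16.5,15)  cross = 4·15 − 16.5·2 = 27.0000; (r_i+r_j)·cross = 20.5·27.0000 = 553.5000
edge 2: (16.5,15)→(2,37)  cross = 16.5·37 − 2·15 = 580.5000; (r_i+r_j)·cross = 18.5·580.5000 = 10739.2500
edge 3: (2,37)→(1.5,31)  cross = 2·31 − 1.5·37 = 6.5000; (r_i+r_j)·cross = 3.5·6.5000 = 22.7500
Σcross = 493.0000 → A = |Σcross|/2 = 246.5000 mm²
Σ(r_i+r_j)·cross = 10650.0000 → first moment M = |Σ|/6 = 1775.0000
R_c = M/A = 1775.0000/246.5000 = 7.2008 mm
θ = 302° = 5.270894 rad
V = θ·R_c·A = 5.270894·7.2008·246.5000 = 9355.837 mm³

Volume = 9355.837 mm³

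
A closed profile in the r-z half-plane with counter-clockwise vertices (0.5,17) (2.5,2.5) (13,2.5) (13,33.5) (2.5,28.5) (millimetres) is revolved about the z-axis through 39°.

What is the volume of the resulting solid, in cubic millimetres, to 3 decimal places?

Profile (r,z), 5 vertices: (0.5,17) (2.5,2.5) (13,2.5) (13,33.5) (2.5,28.5)
edge 0: (0.5,17)→(2.5,2.5)  cross = 0.5·2.5 − 2.5·17 = -41.2500; (r_i+r_j)·cross = 3·-41.2500 = -123.7500
edge 1: (2.5,2.5)→(13,2.5)  cross = 2.5·2.5 − 13·2.5 = -26.2500; (r_i+r_j)·cross = 15.5·-26.2500 = -406.8750
edge 2: (13,2.5)→(13,33.5)  cross = 13·33.5 − 13·2.5 = 403.0000; (r_i+r_j)·cross = 26·403.0000 = 10478.0000
edge 3: (13,33.5)→(2.5,28.5)  cross = 13·28.5 − 2.5·33.5 = 286.7500; (r_i+r_j)·cross = 15.5·286.7500 = 4444.6250
edge 4: (2.5,28.5)→(0.5,17)  cross = 2.5·17 − 0.5·28.5 = 28.2500; (r_i+r_j)·cross = 3·28.2500 = 84.7500
Σcross = 650.5000 → A = |Σcross|/2 = 325.2500 mm²
Σ(r_i+r_j)·cross = 14476.7500 → first moment M = |Σ|/6 = 2412.7917
R_c = M/A = 2412.7917/325.2500 = 7.4183 mm
θ = 39° = 0.680678 rad
V = θ·R_c·A = 0.680678·7.4183·325.2500 = 1642.335 mm³

Volume = 1642.335 mm³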